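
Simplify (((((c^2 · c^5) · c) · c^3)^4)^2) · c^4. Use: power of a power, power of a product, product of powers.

(((((c^2 · c^5) · c) · c^3)^4)^2) · c^4
= ((((c^2 · c^5) · c) · c^3)^8) · c^4    [power of a power]
= ((((c^2 · c^5) · c)^8) · ((c^3)^8)) · c^4    [power of a product]
= ((((c^2 · c^5)^8) · (c^8)) · ((c^3)^8)) · c^4    [power of a product]
= (((((c^2)^8) · ((c^5)^8)) · (c^8)) · ((c^3)^8)) · c^4    [power of a product]
= (((c^16 · ((c^5)^8)) · (c^8)) · ((c^3)^8)) · c^4    [power of a power]
= (((c^16 · c^40) · (c^8)) · ((c^3)^8)) · c^4    [power of a power]
= ((c^56 · (c^8)) · ((c^3)^8)) · c^4    [product of powers]
= (c^64 · ((c^3)^8)) · c^4    [product of powers]
= (c^64 · c^24) · c^4    [power of a power]
= c^88 · c^4    [product of powers]
= c^92    [product of powers]

c^92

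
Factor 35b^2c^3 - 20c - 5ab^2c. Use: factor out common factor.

35b^2c^3 - 20c - 5ab^2c
= 5(7b^2c^3 - 4c - ab^2c)    [factor out 5]
= 5c(7b^2c^2 - 4 - ab^2)    [factor out c]

5c(7b^2c^2 - 4 - ab^2)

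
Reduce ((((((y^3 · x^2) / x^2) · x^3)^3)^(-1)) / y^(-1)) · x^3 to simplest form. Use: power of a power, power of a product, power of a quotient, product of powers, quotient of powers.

x^(-6)·y^(-8)

((((((y^3 · x^2) / x^2) · x^3)^3)^(-1)) / y^(-1)) · x^3
= (((((y^3 · x^2) / x^2) · x^3)^(-3)) / y^(-1)) · x^3    [power of a power]
= (((((y^3 · x^2) / x^2)^(-3)) · ((x^3)^(-3))) / y^(-1)) · x^3    [power of a product]
= (((((y^3 · x^2)^(-3)) / ((x^2)^(-3))) · ((x^3)^(-3))) / y^(-1)) · x^3    [power of a quotient]
= ((((((y^3)^(-3)) · ((x^2)^(-3))) / ((x^2)^(-3))) · ((x^3)^(-3))) / y^(-1)) · x^3    [power of a product]
= ((((y^(-9) · ((x^2)^(-3))) / ((x^2)^(-3))) · ((x^3)^(-3))) / y^(-1)) · x^3    [power of a power]
= ((((y^(-9) · x^(-6)) / ((x^2)^(-3))) · ((x^3)^(-3))) / y^(-1)) · x^3    [power of a power]
= ((((y^(-9) · x^(-6)) / x^(-6)) · ((x^3)^(-3))) / y^(-1)) · x^3    [power of a power]
= ((((y^(-9) · x^(-6)) / x^(-6)) · x^(-9)) / y^(-1)) · x^3    [power of a power]
= x^(-6)·y^(-8)    [quotient of powers; product of powers]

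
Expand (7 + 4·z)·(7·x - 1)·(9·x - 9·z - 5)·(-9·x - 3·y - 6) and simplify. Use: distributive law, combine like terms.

-3969·x^3 - 1323·x^2·y + 126·x^2 + 4041·x^2·z + 1851·x·y·z + 2955·x·z + 924·x·y + 1533·x - 249·y·z - 498·z - 105·y - 210 - 2268·x^3·z - 756·x^2·y·z + 2268·x^2·z^2 + 756·x·y·z^2 + 1188·x·z^2 - 108·y·z^2 - 216·z^2

(7 + 4·z)·(7·x - 1)·(9·x - 9·z - 5)·(-9·x - 3·y - 6)
= (49·x - 7 + 28·x·z - 4·z)·(9·x - 9·z - 5)·(-9·x - 3·y - 6)    [distributive law]
= (441·x^2 - 441·x·z - 245·x - 63·x + 63·z + 35 + 252·x^2·z - 252·x·z^2 - 140·x·z - 36·x·z + 36·z^2 + 20·z)·(-9·x - 3·y - 6)    [distributive law]
= (441·x^2 - 617·x·z - 308·x + 83·z + 35 + 252·x^2·z - 252·x·z^2 + 36·z^2)·(-9·x - 3·y - 6)    [combine like terms]
= -3969·x^3 - 1323·x^2·y - 2646·x^2 + 5553·x^2·z + 1851·x·y·z + 3702·x·z + 2772·x^2 + 924·x·y + 1848·x - 747·x·z - 249·y·z - 498·z - 315·x - 105·y - 210 - 2268·x^3·z - 756·x^2·y·z - 1512·x^2·z + 2268·x^2·z^2 + 756·x·y·z^2 + 1512·x·z^2 - 324·x·z^2 - 108·y·z^2 - 216·z^2    [distributive law]
= -3969·x^3 - 1323·x^2·y + 126·x^2 + 4041·x^2·z + 1851·x·y·z + 2955·x·z + 924·x·y + 1533·x - 249·y·z - 498·z - 105·y - 210 - 2268·x^3·z - 756·x^2·y·z + 2268·x^2·z^2 + 756·x·y·z^2 + 1188·x·z^2 - 108·y·z^2 - 216·z^2    [combine like terms]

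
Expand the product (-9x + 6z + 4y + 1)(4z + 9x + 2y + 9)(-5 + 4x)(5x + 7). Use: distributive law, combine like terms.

(-9x + 6z + 4y + 1)(4z + 9x + 2y + 9)(-5 + 4x)(5x + 7)
= (-36xz - 81x² - 18xy - 81x + 24z² + 54xz + 12yz + 54z + 16yz + 36xy + 8y² + 36y + 4z + 9x + 2y + 9)(-5 + 4x)(5x + 7)    [distributive law]
= (18xz - 81x² + 18xy - 72x + 24z² + 28yz + 58z + 8y² + 38y + 9)(-5 + 4x)(5x + 7)    [combine like terms]
= (-90xz + 72x²z + 405x² - 324x³ - 90xy + 72x²y + 360x - 288x² - 120z² + 96xz² - 140yz + 112xyz - 290z + 232xz - 40y² + 32xy² - 190y + 152xy - 45 + 36x)(5x + 7)    [distributive law]
= (142xz + 72x²z + 117x² - 324x³ + 62xy + 72x²y + 396x - 120z² + 96xz² - 140yz + 112xyz - 290z - 40y² + 32xy² - 190y - 45)(5x + 7)    [combine like terms]
= 710x²z + 994xz + 360x³z + 504x²z + 585x³ + 819x² - 1620x⁴ - 2268x³ + 310x²y + 434xy + 360x³y + 504x²y + 1980x² + 2772x - 600xz² - 840z² + 480x²z² + 672xz² - 700xyz - 980yz + 560x²yz + 784xyz - 1450xz - 2030z - 200xy² - 280y² + 160x²y² + 224xy² - 950xy - 1330y - 225x - 315    [distributive law]
= 1214x²z - 456xz + 360x³z - 1683x³ + 2799x² - 1620x⁴ + 814x²y - 516xy + 360x³y + 2547x + 72xz² - 840z² + 480x²z² + 84xyz - 980yz + 560x²yz - 2030z + 24xy² - 280y² + 160x²y² - 1330y - 315    [combine like terms]

1214x²z - 456xz + 360x³z - 1683x³ + 2799x² - 1620x⁴ + 814x²y - 516xy + 360x³y + 2547x + 72xz² - 840z² + 480x²z² + 84xyz - 980yz + 560x²yz - 2030z + 24xy² - 280y² + 160x²y² - 1330y - 315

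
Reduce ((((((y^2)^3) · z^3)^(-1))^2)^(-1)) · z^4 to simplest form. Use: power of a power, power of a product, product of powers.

((((((y^2)^3) · z^3)^(-1))^2)^(-1)) · z^4
= (((((y^2)^3) · z^3)^(-1))^(-2)) · z^4    [power of a power]
= ((((y^2)^3) · z^3)^2) · z^4    [power of a power]
= ((((y^2)^3)^2) · ((z^3)^2)) · z^4    [power of a product]
= (((y^2)^6) · ((z^3)^2)) · z^4    [power of a power]
= (y^12 · ((z^3)^2)) · z^4    [power of a power]
= (y^12 · z^6) · z^4    [power of a power]
= y^12z^10    [product of powers]

y^12z^10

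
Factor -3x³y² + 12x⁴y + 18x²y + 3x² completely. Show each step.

3x²(-xy² + 4x²y + 6y + 1)

-3x³y² + 12x⁴y + 18x²y + 3x²
= 3(-x³y² + 4x⁴y + 6x²y + x²)    [factor out 3]
= 3x²(-xy² + 4x²y + 6y + 1)    [factor out x²]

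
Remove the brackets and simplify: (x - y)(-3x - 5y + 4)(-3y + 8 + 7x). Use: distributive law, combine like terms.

-5x²y + 4x² - 21x³ + 41xy² - 56xy + 32x - 15y³ + 52y² - 32y

(x - y)(-3x - 5y + 4)(-3y + 8 + 7x)
= (-3x² - 5xy + 4x + 3xy + 5y² - 4y)(-3y + 8 + 7x)    [distributive law]
= (-3x² - 2xy + 4x + 5y² - 4y)(-3y + 8 + 7x)    [combine like terms]
= 9x²y - 24x² - 21x³ + 6xy² - 16xy - 14x²y - 12xy + 32x + 28x² - 15y³ + 40y² + 35xy² + 12y² - 32y - 28xy    [distributive law]
= -5x²y + 4x² - 21x³ + 41xy² - 56xy + 32x - 15y³ + 52y² - 32y    [combine like terms]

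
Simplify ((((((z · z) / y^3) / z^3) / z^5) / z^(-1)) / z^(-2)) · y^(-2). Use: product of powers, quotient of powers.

y^(-5)z^(-3)

((((((z · z) / y^3) / z^3) / z^5) / z^(-1)) / z^(-2)) · y^(-2)
= (((((z^2 / y^3) / z^3) / z^5) / z^(-1)) / z^(-2)) · y^(-2)    [product of powers]
= y^(-5)z^(-3)    [quotient of powers; product of powers]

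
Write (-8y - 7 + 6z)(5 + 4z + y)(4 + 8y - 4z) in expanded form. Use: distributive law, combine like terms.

-468y - 408y^2 + 100yz - 176y^2z + 296yz^2 - 64y^3 - 140 + 148z + 88z^2 - 96z^3

(-8y - 7 + 6z)(5 + 4z + y)(4 + 8y - 4z)
= (-40y - 32yz - 8y^2 - 35 - 28z - 7y + 30z + 24z^2 + 6yz)(4 + 8y - 4z)    [distributive law]
= (-47y - 26yz - 8y^2 - 35 + 2z + 24z^2)(4 + 8y - 4z)    [combine like terms]
= -188y - 376y^2 + 188yz - 104yz - 208y^2z + 104yz^2 - 32y^2 - 64y^3 + 32y^2z - 140 - 280y + 140z + 8z + 16yz - 8z^2 + 96z^2 + 192yz^2 - 96z^3    [distributive law]
= -468y - 408y^2 + 100yz - 176y^2z + 296yz^2 - 64y^3 - 140 + 148z + 88z^2 - 96z^3    [combine like terms]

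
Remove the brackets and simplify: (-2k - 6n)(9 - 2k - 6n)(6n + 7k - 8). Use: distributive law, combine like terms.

(-2k - 6n)(9 - 2k - 6n)(6n + 7k - 8)
= (-18k + 4k² + 12kn - 54n + 12kn + 36n²)(6n + 7k - 8)    [distributive law]
= (-18k + 4k² + 24kn - 54n + 36n²)(6n + 7k - 8)    [combine like terms]
= -108kn - 126k² + 144k + 24k²n + 28k³ - 32k² + 144kn² + 168k²n - 192kn - 324n² - 378kn + 432n + 216n³ + 252kn² - 288n²    [distributive law]
= -678kn - 158k² + 144k + 192k²n + 28k³ + 396kn² - 612n² + 432n + 216n³    [combine like terms]

-678kn - 158k² + 144k + 192k²n + 28k³ + 396kn² - 612n² + 432n + 216n³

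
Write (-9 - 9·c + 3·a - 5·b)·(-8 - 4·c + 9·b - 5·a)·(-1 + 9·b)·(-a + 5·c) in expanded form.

72·a - 360·c - 689·a·b + 3445·b·c + 3·a·c - 540·c^2 - 348·a·b·c + 5165·b·c^2 + 324·a·b^2 - 1620·b^2·c + 21·a^2 - 137·a^2·b - 129·a·c^2 - 180·c^3 + 1161·a·b·c^2 + 1620·b·c^3 + 2889·a·b^2·c - 2745·b^2·c^2 + 108·a^2·c - 972·a^2·b·c - 468·a^2·b^2 - 15·a^3 + 135·a^3·b + 405·a·b^3 - 2025·b^3·c

(-9 - 9·c + 3·a - 5·b)·(-8 - 4·c + 9·b - 5·a)·(-1 + 9·b)·(-a + 5·c)
= (72 + 36·c - 81·b + 45·a + 72·c + 36·c^2 - 81·b·c + 45·a·c - 24·a - 12·a·c + 27·a·b - 15·a^2 + 40·b + 20·b·c - 45·b^2 + 25·a·b)·(-1 + 9·b)·(-a + 5·c)    [distributive law]
= (72 + 108·c - 41·b + 21·a + 36·c^2 - 61·b·c + 33·a·c + 52·a·b - 15·a^2 - 45·b^2)·(-1 + 9·b)·(-a + 5·c)    [combine like terms]
= (-72 + 648·b - 108·c + 972·b·c + 41·b - 369·b^2 - 21·a + 189·a·b - 36·c^2 + 324·b·c^2 + 61·b·c - 549·b^2·c - 33·a·c + 297·a·b·c - 52·a·b + 468·a·b^2 + 15·a^2 - 135·a^2·b + 45·b^2 - 405·b^3)·(-a + 5·c)    [distributive law]
= (-72 + 689·b - 108·c + 1033·b·c - 324·b^2 - 21·a + 137·a·b - 36·c^2 + 324·b·c^2 - 549·b^2·c - 33·a·c + 297·a·b·c + 468·a·b^2 + 15·a^2 - 135·a^2·b - 405·b^3)·(-a + 5·c)    [combine like terms]
= 72·a - 360·c - 689·a·b + 3445·b·c + 108·a·c - 540·c^2 - 1033·a·b·c + 5165·b·c^2 + 324·a·b^2 - 1620·b^2·c + 21·a^2 - 105·a·c - 137·a^2·b + 685·a·b·c + 36·a·c^2 - 180·c^3 - 324·a·b·c^2 + 1620·b·c^3 + 549·a·b^2·c - 2745·b^2·c^2 + 33·a^2·c - 165·a·c^2 - 297·a^2·b·c + 1485·a·b·c^2 - 468·a^2·b^2 + 2340·a·b^2·c - 15·a^3 + 75·a^2·c + 135·a^3·b - 675·a^2·b·c + 405·a·b^3 - 2025·b^3·c    [distributive law]
= 72·a - 360·c - 689·a·b + 3445·b·c + 3·a·c - 540·c^2 - 348·a·b·c + 5165·b·c^2 + 324·a·b^2 - 1620·b^2·c + 21·a^2 - 137·a^2·b - 129·a·c^2 - 180·c^3 + 1161·a·b·c^2 + 1620·b·c^3 + 2889·a·b^2·c - 2745·b^2·c^2 + 108·a^2·c - 972·a^2·b·c - 468·a^2·b^2 - 15·a^3 + 135·a^3·b + 405·a·b^3 - 2025·b^3·c    [combine like terms]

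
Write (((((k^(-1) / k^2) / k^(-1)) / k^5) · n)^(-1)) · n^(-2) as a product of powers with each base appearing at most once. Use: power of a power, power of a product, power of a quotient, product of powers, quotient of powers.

(((((k^(-1) / k^2) / k^(-1)) / k^5) · n)^(-1)) · n^(-2)
= (((((k^(-1) / k^2) / k^(-1)) / k^5)^(-1)) · (n^(-1))) · n^(-2)    [power of a product]
= (((((k^(-1) / k^2) / k^(-1))^(-1)) / ((k^5)^(-1))) · (n^(-1))) · n^(-2)    [power of a quotient]
= (((((k^(-1) / k^2)^(-1)) / ((k^(-1))^(-1))) / ((k^5)^(-1))) · (n^(-1))) · n^(-2)    [power of a quotient]
= ((((((k^(-1))^(-1)) / ((k^2)^(-1))) / ((k^(-1))^(-1))) / ((k^5)^(-1))) · (n^(-1))) · n^(-2)    [power of a quotient]
= ((((k / ((k^2)^(-1))) / ((k^(-1))^(-1))) / ((k^5)^(-1))) · (n^(-1))) · n^(-2)    [power of a power]
= ((((k / k^(-2)) / ((k^(-1))^(-1))) / ((k^5)^(-1))) · (n^(-1))) · n^(-2)    [power of a power]
= (((k^3 / ((k^(-1))^(-1))) / ((k^5)^(-1))) · (n^(-1))) · n^(-2)    [quotient of powers]
= (((k^3 / k) / ((k^5)^(-1))) · (n^(-1))) · n^(-2)    [power of a power]
= ((k^2 / ((k^5)^(-1))) · (n^(-1))) · n^(-2)    [quotient of powers]
= ((k^2 / k^(-5)) · (n^(-1))) · n^(-2)    [power of a power]
= (k^7 · (n^(-1))) · n^(-2)    [quotient of powers]
= k^7n^(-3)    [product of powers]

k^7n^(-3)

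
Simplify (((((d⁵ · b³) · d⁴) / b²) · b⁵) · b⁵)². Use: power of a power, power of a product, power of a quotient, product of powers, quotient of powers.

b²²d¹⁸

(((((d⁵ · b³) · d⁴) / b²) · b⁵) · b⁵)²
= (((((d⁵ · b³) · d⁴) / b²) · b⁵)²) · ((b⁵)²)    [power of a product]
= (((((d⁵ · b³) · d⁴) / b²)²) · ((b⁵)²)) · ((b⁵)²)    [power of a product]
= (((((d⁵ · b³) · d⁴)²) / ((b²)²)) · ((b⁵)²)) · ((b⁵)²)    [power of a quotient]
= (((((d⁵ · b³)²) · ((d⁴)²)) / ((b²)²)) · ((b⁵)²)) · ((b⁵)²)    [power of a product]
= ((((((d⁵)²) · ((b³)²)) · ((d⁴)²)) / ((b²)²)) · ((b⁵)²)) · ((b⁵)²)    [power of a product]
= ((((d¹⁰ · ((b³)²)) · ((d⁴)²)) / ((b²)²)) · ((b⁵)²)) · ((b⁵)²)    [power of a power]
= ((((d¹⁰ · b⁶) · ((d⁴)²)) / ((b²)²)) · ((b⁵)²)) · ((b⁵)²)    [power of a power]
= ((((d¹⁰ · b⁶) · d⁸) / ((b²)²)) · ((b⁵)²)) · ((b⁵)²)    [power of a power]
= ((((d¹⁰ · b⁶) · d⁸) / b⁴) · ((b⁵)²)) · ((b⁵)²)    [power of a power]
= ((((d¹⁰ · b⁶) · d⁸) / b⁴) · b¹⁰) · ((b⁵)²)    [power of a power]
= ((((d¹⁰ · b⁶) · d⁸) / b⁴) · b¹⁰) · b¹⁰    [power of a power]
= b²²d¹⁸    [quotient of powers; product of powers]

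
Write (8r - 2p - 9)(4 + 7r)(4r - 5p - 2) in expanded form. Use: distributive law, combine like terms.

-236r^2 + 151pr - 82r + 224r^3 - 336pr^2 + 40p^2 + 196p + 70p^2r + 72

(8r - 2p - 9)(4 + 7r)(4r - 5p - 2)
= (32r + 56r^2 - 8p - 14pr - 36 - 63r)(4r - 5p - 2)    [distributive law]
= (-31r + 56r^2 - 8p - 14pr - 36)(4r - 5p - 2)    [combine like terms]
= -124r^2 + 155pr + 62r + 224r^3 - 280pr^2 - 112r^2 - 32pr + 40p^2 + 16p - 56pr^2 + 70p^2r + 28pr - 144r + 180p + 72    [distributive law]
= -236r^2 + 151pr - 82r + 224r^3 - 336pr^2 + 40p^2 + 196p + 70p^2r + 72    [combine like terms]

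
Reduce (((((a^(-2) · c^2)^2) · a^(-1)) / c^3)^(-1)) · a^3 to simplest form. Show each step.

(((((a^(-2) · c^2)^2) · a^(-1)) / c^3)^(-1)) · a^3
= (((((a^(-2) · c^2)^2) · a^(-1))^(-1)) / ((c^3)^(-1))) · a^3    [power of a quotient]
= (((((a^(-2) · c^2)^2)^(-1)) · ((a^(-1))^(-1))) / ((c^3)^(-1))) · a^3    [power of a product]
= ((((a^(-2) · c^2)^(-2)) · ((a^(-1))^(-1))) / ((c^3)^(-1))) · a^3    [power of a power]
= (((((a^(-2))^(-2)) · ((c^2)^(-2))) · ((a^(-1))^(-1))) / ((c^3)^(-1))) · a^3    [power of a product]
= (((a^4 · ((c^2)^(-2))) · ((a^(-1))^(-1))) / ((c^3)^(-1))) · a^3    [power of a power]
= (((a^4 · c^(-4)) · ((a^(-1))^(-1))) / ((c^3)^(-1))) · a^3    [power of a power]
= (((a^4 · c^(-4)) · a) / ((c^3)^(-1))) · a^3    [power of a power]
= (((a^4 · c^(-4)) · a) / c^(-3)) · a^3    [power of a power]
= a^8c^(-1)    [quotient of powers; product of powers]

a^8c^(-1)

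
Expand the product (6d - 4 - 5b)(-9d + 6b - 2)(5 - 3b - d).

(6d - 4 - 5b)(-9d + 6b - 2)(5 - 3b - d)
= (-54d^2 + 36bd - 12d + 36d - 24b + 8 + 45bd - 30b^2 + 10b)(5 - 3b - d)    [distributive law]
= (-54d^2 + 81bd + 24d - 14b + 8 - 30b^2)(5 - 3b - d)    [combine like terms]
= -270d^2 + 162bd^2 + 54d^3 + 405bd - 243b^2d - 81bd^2 + 120d - 72bd - 24d^2 - 70b + 42b^2 + 14bd + 40 - 24b - 8d - 150b^2 + 90b^3 + 30b^2d    [distributive law]
= -294d^2 + 81bd^2 + 54d^3 + 347bd - 213b^2d + 112d - 94b - 108b^2 + 40 + 90b^3    [combine like terms]

-294d^2 + 81bd^2 + 54d^3 + 347bd - 213b^2d + 112d - 94b - 108b^2 + 40 + 90b^3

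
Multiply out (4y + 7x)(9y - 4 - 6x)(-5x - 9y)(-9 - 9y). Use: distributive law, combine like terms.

(4y + 7x)(9y - 4 - 6x)(-5x - 9y)(-9 - 9y)
= (36y^2 - 16y - 24xy + 63xy - 28x - 42x^2)(-5x - 9y)(-9 - 9y)    [distributive law]
= (36y^2 - 16y + 39xy - 28x - 42x^2)(-5x - 9y)(-9 - 9y)    [combine like terms]
= (-180xy^2 - 324y^3 + 80xy + 144y^2 - 195x^2y - 351xy^2 + 140x^2 + 252xy + 210x^3 + 378x^2y)(-9 - 9y)    [distributive law]
= (-531xy^2 - 324y^3 + 332xy + 144y^2 + 183x^2y + 140x^2 + 210x^3)(-9 - 9y)    [combine like terms]
= 4779xy^2 + 4779xy^3 + 2916y^3 + 2916y^4 - 2988xy - 2988xy^2 - 1296y^2 - 1296y^3 - 1647x^2y - 1647x^2y^2 - 1260x^2 - 1260x^2y - 1890x^3 - 1890x^3y    [distributive law]
= 1791xy^2 + 4779xy^3 + 1620y^3 + 2916y^4 - 2988xy - 1296y^2 - 2907x^2y - 1647x^2y^2 - 1260x^2 - 1890x^3 - 1890x^3y    [combine like terms]

1791xy^2 + 4779xy^3 + 1620y^3 + 2916y^4 - 2988xy - 1296y^2 - 2907x^2y - 1647x^2y^2 - 1260x^2 - 1890x^3 - 1890x^3y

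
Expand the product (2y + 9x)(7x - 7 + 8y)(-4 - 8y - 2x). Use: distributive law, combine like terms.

188xy - 720xy^2 - 676x^2y + 56y + 48y^2 - 128y^3 - 126x^2 - 126x^3 + 252x

(2y + 9x)(7x - 7 + 8y)(-4 - 8y - 2x)
= (14xy - 14y + 16y^2 + 63x^2 - 63x + 72xy)(-4 - 8y - 2x)    [distributive law]
= (86xy - 14y + 16y^2 + 63x^2 - 63x)(-4 - 8y - 2x)    [combine like terms]
= -344xy - 688xy^2 - 172x^2y + 56y + 112y^2 + 28xy - 64y^2 - 128y^3 - 32xy^2 - 252x^2 - 504x^2y - 126x^3 + 252x + 504xy + 126x^2    [distributive law]
= 188xy - 720xy^2 - 676x^2y + 56y + 48y^2 - 128y^3 - 126x^2 - 126x^3 + 252x    [combine like terms]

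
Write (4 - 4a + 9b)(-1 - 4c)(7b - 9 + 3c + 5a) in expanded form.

53b + 36 + 132c - 56a + 185bc - 48c² - 212ac - 17ab + 20a² - 68abc + 48ac² + 80a²c - 63b² - 252b²c - 108bc²

(4 - 4a + 9b)(-1 - 4c)(7b - 9 + 3c + 5a)
= (-4 - 16c + 4a + 16ac - 9b - 36bc)(7b - 9 + 3c + 5a)    [distributive law]
= -28b + 36 - 12c - 20a - 112bc + 144c - 48c² - 80ac + 28ab - 36a + 12ac + 20a² + 112abc - 144ac + 48ac² + 80a²c - 63b² + 81b - 27bc - 45ab - 252b²c + 324bc - 108bc² - 180abc    [distributive law]
= 53b + 36 + 132c - 56a + 185bc - 48c² - 212ac - 17ab + 20a² - 68abc + 48ac² + 80a²c - 63b² - 252b²c - 108bc²    [combine like terms]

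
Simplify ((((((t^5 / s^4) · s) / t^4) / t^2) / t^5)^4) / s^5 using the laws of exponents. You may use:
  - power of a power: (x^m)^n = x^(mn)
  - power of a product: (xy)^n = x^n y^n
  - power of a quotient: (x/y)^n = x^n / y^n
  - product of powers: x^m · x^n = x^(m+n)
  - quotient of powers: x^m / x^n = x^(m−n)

s^(-17)t^(-24)

((((((t^5 / s^4) · s) / t^4) / t^2) / t^5)^4) / s^5
= ((((((t^5 / s^4) · s) / t^4) / t^2)^4) / ((t^5)^4)) / s^5    [power of a quotient]
= ((((((t^5 / s^4) · s) / t^4)^4) / ((t^2)^4)) / ((t^5)^4)) / s^5    [power of a quotient]
= ((((((t^5 / s^4) · s)^4) / ((t^4)^4)) / ((t^2)^4)) / ((t^5)^4)) / s^5    [power of a quotient]
= ((((((t^5 / s^4)^4) · (s^4)) / ((t^4)^4)) / ((t^2)^4)) / ((t^5)^4)) / s^5    [power of a product]
= (((((((t^5)^4) / ((s^4)^4)) · (s^4)) / ((t^4)^4)) / ((t^2)^4)) / ((t^5)^4)) / s^5    [power of a quotient]
= (((((t^20 / ((s^4)^4)) · (s^4)) / ((t^4)^4)) / ((t^2)^4)) / ((t^5)^4)) / s^5    [power of a power]
= (((((t^20 / s^16) · (s^4)) / ((t^4)^4)) / ((t^2)^4)) / ((t^5)^4)) / s^5    [power of a power]
= (((((t^20 / s^16) · s^4) / t^16) / ((t^2)^4)) / ((t^5)^4)) / s^5    [power of a power]
= (((((t^20 / s^16) · s^4) / t^16) / t^8) / ((t^5)^4)) / s^5    [power of a power]
= (((((t^20 / s^16) · s^4) / t^16) / t^8) / t^20) / s^5    [power of a power]
= s^(-17)t^(-24)    [quotient of powers; product of powers]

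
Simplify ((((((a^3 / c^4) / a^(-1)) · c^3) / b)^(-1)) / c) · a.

a^(-3)·b

((((((a^3 / c^4) / a^(-1)) · c^3) / b)^(-1)) / c) · a
= ((((((a^3 / c^4) / a^(-1)) · c^3)^(-1)) / (b^(-1))) / c) · a    [power of a quotient]
= ((((((a^3 / c^4) / a^(-1))^(-1)) · ((c^3)^(-1))) / (b^(-1))) / c) · a    [power of a product]
= ((((((a^3 / c^4)^(-1)) / ((a^(-1))^(-1))) · ((c^3)^(-1))) / (b^(-1))) / c) · a    [power of a quotient]
= (((((((a^3)^(-1)) / ((c^4)^(-1))) / ((a^(-1))^(-1))) · ((c^3)^(-1))) / (b^(-1))) / c) · a    [power of a quotient]
= (((((a^(-3) / ((c^4)^(-1))) / ((a^(-1))^(-1))) · ((c^3)^(-1))) / (b^(-1))) / c) · a    [power of a power]
= (((((a^(-3) / c^(-4)) / ((a^(-1))^(-1))) · ((c^3)^(-1))) / (b^(-1))) / c) · a    [power of a power]
= (((((a^(-3) / c^(-4)) / a) · ((c^3)^(-1))) / (b^(-1))) / c) · a    [power of a power]
= (((((a^(-3) / c^(-4)) / a) · c^(-3)) / (b^(-1))) / c) · a    [power of a power]
= a^(-3)·b    [quotient of powers; product of powers]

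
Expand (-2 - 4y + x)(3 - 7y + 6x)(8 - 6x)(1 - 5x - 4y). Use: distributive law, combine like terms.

(-2 - 4y + x)(3 - 7y + 6x)(8 - 6x)(1 - 5x - 4y)
= (-6 + 14y - 12x - 12y + 28y^2 - 24xy + 3x - 7xy + 6x^2)(8 - 6x)(1 - 5x - 4y)    [distributive law]
= (-6 + 2y - 9x + 28y^2 - 31xy + 6x^2)(8 - 6x)(1 - 5x - 4y)    [combine like terms]
= (-48 + 36x + 16y - 12xy - 72x + 54x^2 + 224y^2 - 168xy^2 - 248xy + 186x^2y + 48x^2 - 36x^3)(1 - 5x - 4y)    [distributive law]
= (-48 - 36x + 16y - 260xy + 102x^2 + 224y^2 - 168xy^2 + 186x^2y - 36x^3)(1 - 5x - 4y)    [combine like terms]
= -48 + 240x + 192y - 36x + 180x^2 + 144xy + 16y - 80xy - 64y^2 - 260xy + 1300x^2y + 1040xy^2 + 102x^2 - 510x^3 - 408x^2y + 224y^2 - 1120xy^2 - 896y^3 - 168xy^2 + 840x^2y^2 + 672xy^3 + 186x^2y - 930x^3y - 744x^2y^2 - 36x^3 + 180x^4 + 144x^3y    [distributive law]
= -48 + 204x + 208y + 282x^2 - 196xy + 160y^2 + 1078x^2y - 248xy^2 - 546x^3 - 896y^3 + 96x^2y^2 + 672xy^3 - 786x^3y + 180x^4    [combine like terms]

-48 + 204x + 208y + 282x^2 - 196xy + 160y^2 + 1078x^2y - 248xy^2 - 546x^3 - 896y^3 + 96x^2y^2 + 672xy^3 - 786x^3y + 180x^4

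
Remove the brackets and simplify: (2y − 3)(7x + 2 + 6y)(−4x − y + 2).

−56x^2y − 62xy^2 + 105xy + 38y^2 − 22y − 12y^3 + 84x^2 − 18x − 12

(2y − 3)(7x + 2 + 6y)(−4x − y + 2)
= (14xy + 4y + 12y^2 − 21x − 6 − 18y)(−4x − y + 2)    [distributive law]
= (14xy − 14y + 12y^2 − 21x − 6)(−4x − y + 2)    [combine like terms]
= −56x^2y − 14xy^2 + 28xy + 56xy + 14y^2 − 28y − 48xy^2 − 12y^3 + 24y^2 + 84x^2 + 21xy − 42x + 24x + 6y − 12    [distributive law]
= −56x^2y − 62xy^2 + 105xy + 38y^2 − 22y − 12y^3 + 84x^2 − 18x − 12    [combine like terms]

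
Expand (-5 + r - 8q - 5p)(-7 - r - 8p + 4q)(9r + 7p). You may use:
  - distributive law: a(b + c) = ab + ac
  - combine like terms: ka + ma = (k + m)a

315r + 245p - 18r^2 + 661pr + 525p^2 + 324qr + 252pq - 9r^3 - 34pr^2 + 339p^2r + 108qr^2 + 480pqr + 308p^2q - 288q^2r - 224pq^2 + 280p^3

(-5 + r - 8q - 5p)(-7 - r - 8p + 4q)(9r + 7p)
= (35 + 5r + 40p - 20q - 7r - r^2 - 8pr + 4qr + 56q + 8qr + 64pq - 32q^2 + 35p + 5pr + 40p^2 - 20pq)(9r + 7p)    [distributive law]
= (35 - 2r + 75p + 36q - r^2 - 3pr + 12qr + 44pq - 32q^2 + 40p^2)(9r + 7p)    [combine like terms]
= 315r + 245p - 18r^2 - 14pr + 675pr + 525p^2 + 324qr + 252pq - 9r^3 - 7pr^2 - 27pr^2 - 21p^2r + 108qr^2 + 84pqr + 396pqr + 308p^2q - 288q^2r - 224pq^2 + 360p^2r + 280p^3    [distributive law]
= 315r + 245p - 18r^2 + 661pr + 525p^2 + 324qr + 252pq - 9r^3 - 34pr^2 + 339p^2r + 108qr^2 + 480pqr + 308p^2q - 288q^2r - 224pq^2 + 280p^3    [combine like terms]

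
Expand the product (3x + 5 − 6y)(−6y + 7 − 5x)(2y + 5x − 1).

(3x + 5 − 6y)(−6y + 7 − 5x)(2y + 5x − 1)
= (−18xy + 21x − 15x^2 − 30y + 35 − 25x + 36y^2 − 42y + 30xy)(2y + 5x − 1)    [distributive law]
= (12xy − 4x − 15x^2 − 72y + 35 + 36y^2)(2y + 5x − 1)    [combine like terms]
= 24xy^2 + 60x^2y − 12xy − 8xy − 20x^2 + 4x − 30x^2y − 75x^3 + 15x^2 − 144y^2 − 360xy + 72y + 70y + 175x − 35 + 72y^3 + 180xy^2 − 36y^2    [distributive law]
= 204xy^2 + 30x^2y − 380xy − 5x^2 + 179x − 75x^3 − 180y^2 + 142y − 35 + 72y^3    [combine like terms]

204xy^2 + 30x^2y − 380xy − 5x^2 + 179x − 75x^3 − 180y^2 + 142y − 35 + 72y^3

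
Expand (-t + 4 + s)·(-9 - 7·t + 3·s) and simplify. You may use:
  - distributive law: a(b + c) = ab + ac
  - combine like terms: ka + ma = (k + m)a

(-t + 4 + s)·(-9 - 7·t + 3·s)
= 9·t + 7·t² - 3·s·t - 36 - 28·t + 12·s - 9·s - 7·s·t + 3·s²    [distributive law]
= -19·t + 7·t² - 10·s·t - 36 + 3·s + 3·s²    [combine like terms]

-19·t + 7·t² - 10·s·t - 36 + 3·s + 3·s²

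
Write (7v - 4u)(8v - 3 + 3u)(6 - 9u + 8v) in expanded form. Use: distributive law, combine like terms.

168v² - 592uv² + 448v³ - 126v + 219uv + 3u²v + 72u - 180u² + 108u³

(7v - 4u)(8v - 3 + 3u)(6 - 9u + 8v)
= (56v² - 21v + 21uv - 32uv + 12u - 12u²)(6 - 9u + 8v)    [distributive law]
= (56v² - 21v - 11uv + 12u - 12u²)(6 - 9u + 8v)    [combine like terms]
= 336v² - 504uv² + 448v³ - 126v + 189uv - 168v² - 66uv + 99u²v - 88uv² + 72u - 108u² + 96uv - 72u² + 108u³ - 96u²v    [distributive law]
= 168v² - 592uv² + 448v³ - 126v + 219uv + 3u²v + 72u - 180u² + 108u³    [combine like terms]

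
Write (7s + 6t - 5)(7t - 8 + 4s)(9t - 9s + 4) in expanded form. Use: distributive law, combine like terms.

(7s + 6t - 5)(7t - 8 + 4s)(9t - 9s + 4)
= (49st - 56s + 28s² + 42t² - 48t + 24st - 35t + 40 - 20s)(9t - 9s + 4)    [distributive law]
= (73st - 76s + 28s² + 42t² - 83t + 40)(9t - 9s + 4)    [combine like terms]
= 657st² - 657s²t + 292st - 684st + 684s² - 304s + 252s²t - 252s³ + 112s² + 378t³ - 378st² + 168t² - 747t² + 747st - 332t + 360t - 360s + 160    [distributive law]
= 279st² - 405s²t + 355st + 796s² - 664s - 252s³ + 378t³ - 579t² + 28t + 160    [combine like terms]

279st² - 405s²t + 355st + 796s² - 664s - 252s³ + 378t³ - 579t² + 28t + 160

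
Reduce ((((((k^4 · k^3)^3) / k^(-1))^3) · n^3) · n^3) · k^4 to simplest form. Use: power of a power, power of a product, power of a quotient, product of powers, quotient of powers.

k^70n^6

((((((k^4 · k^3)^3) / k^(-1))^3) · n^3) · n^3) · k^4
= ((((((k^4 · k^3)^3)^3) / ((k^(-1))^3)) · n^3) · n^3) · k^4    [power of a quotient]
= (((((k^4 · k^3)^9) / ((k^(-1))^3)) · n^3) · n^3) · k^4    [power of a power]
= ((((((k^4)^9) · ((k^3)^9)) / ((k^(-1))^3)) · n^3) · n^3) · k^4    [power of a product]
= ((((k^36 · ((k^3)^9)) / ((k^(-1))^3)) · n^3) · n^3) · k^4    [power of a power]
= ((((k^36 · k^27) / ((k^(-1))^3)) · n^3) · n^3) · k^4    [power of a power]
= (((k^63 / ((k^(-1))^3)) · n^3) · n^3) · k^4    [product of powers]
= (((k^63 / k^(-3)) · n^3) · n^3) · k^4    [power of a power]
= ((k^66 · n^3) · n^3) · k^4    [quotient of powers]
= k^70n^6    [product of powers]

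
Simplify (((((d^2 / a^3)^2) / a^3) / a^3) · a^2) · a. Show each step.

a^(-9)d^4

(((((d^2 / a^3)^2) / a^3) / a^3) · a^2) · a
= ((((((d^2)^2) / ((a^3)^2)) / a^3) / a^3) · a^2) · a    [power of a quotient]
= ((((d^4 / ((a^3)^2)) / a^3) / a^3) · a^2) · a    [power of a power]
= ((((d^4 / a^6) / a^3) / a^3) · a^2) · a    [power of a power]
= a^(-9)d^4    [quotient of powers; product of powers]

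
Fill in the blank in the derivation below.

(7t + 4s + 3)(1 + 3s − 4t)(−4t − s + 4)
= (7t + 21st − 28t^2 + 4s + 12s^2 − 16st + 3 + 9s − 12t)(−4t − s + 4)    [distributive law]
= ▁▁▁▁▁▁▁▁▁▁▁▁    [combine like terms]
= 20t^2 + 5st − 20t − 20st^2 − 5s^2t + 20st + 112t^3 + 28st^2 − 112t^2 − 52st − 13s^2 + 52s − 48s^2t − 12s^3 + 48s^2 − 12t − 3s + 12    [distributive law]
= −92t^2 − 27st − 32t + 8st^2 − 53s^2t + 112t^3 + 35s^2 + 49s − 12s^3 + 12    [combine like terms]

By combine like terms:

(−5t + 5st − 28t^2 + 13s + 12s^2 + 3)(−4t − s + 4)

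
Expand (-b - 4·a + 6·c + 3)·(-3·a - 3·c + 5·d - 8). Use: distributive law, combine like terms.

3·a·b + 3·b·c - 5·b·d + 8·b + 12·a² - 6·a·c - 20·a·d + 23·a - 18·c² + 30·c·d - 57·c + 15·d - 24

(-b - 4·a + 6·c + 3)·(-3·a - 3·c + 5·d - 8)
= 3·a·b + 3·b·c - 5·b·d + 8·b + 12·a² + 12·a·c - 20·a·d + 32·a - 18·a·c - 18·c² + 30·c·d - 48·c - 9·a - 9·c + 15·d - 24    [distributive law]
= 3·a·b + 3·b·c - 5·b·d + 8·b + 12·a² - 6·a·c - 20·a·d + 23·a - 18·c² + 30·c·d - 57·c + 15·d - 24    [combine like terms]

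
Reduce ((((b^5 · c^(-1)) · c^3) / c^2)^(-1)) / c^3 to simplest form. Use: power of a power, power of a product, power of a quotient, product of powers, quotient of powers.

b^(-5)·c^(-3)

((((b^5 · c^(-1)) · c^3) / c^2)^(-1)) / c^3
= ((((b^5 · c^(-1)) · c^3)^(-1)) / ((c^2)^(-1))) / c^3    [power of a quotient]
= ((((b^5 · c^(-1))^(-1)) · ((c^3)^(-1))) / ((c^2)^(-1))) / c^3    [power of a product]
= (((((b^5)^(-1)) · ((c^(-1))^(-1))) · ((c^3)^(-1))) / ((c^2)^(-1))) / c^3    [power of a product]
= (((b^(-5) · ((c^(-1))^(-1))) · ((c^3)^(-1))) / ((c^2)^(-1))) / c^3    [power of a power]
= (((b^(-5) · c) · ((c^3)^(-1))) / ((c^2)^(-1))) / c^3    [power of a power]
= (((b^(-5) · c) · c^(-3)) / ((c^2)^(-1))) / c^3    [power of a power]
= (((b^(-5) · c) · c^(-3)) / c^(-2)) / c^3    [power of a power]
= b^(-5)·c^(-3)    [quotient of powers; product of powers]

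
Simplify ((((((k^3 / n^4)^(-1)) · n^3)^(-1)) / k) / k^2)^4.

((((((k^3 / n^4)^(-1)) · n^3)^(-1)) / k) / k^2)^4
= ((((((k^3 / n^4)^(-1)) · n^3)^(-1)) / k)^4) / ((k^2)^4)    [power of a quotient]
= ((((((k^3 / n^4)^(-1)) · n^3)^(-1))^4) / (k^4)) / ((k^2)^4)    [power of a quotient]
= (((((k^3 / n^4)^(-1)) · n^3)^(-4)) / (k^4)) / ((k^2)^4)    [power of a power]
= (((((k^3 / n^4)^(-1))^(-4)) · ((n^3)^(-4))) / (k^4)) / ((k^2)^4)    [power of a product]
= ((((k^3 / n^4)^4) · ((n^3)^(-4))) / (k^4)) / ((k^2)^4)    [power of a power]
= (((((k^3)^4) / ((n^4)^4)) · ((n^3)^(-4))) / (k^4)) / ((k^2)^4)    [power of a quotient]
= (((k^12 / ((n^4)^4)) · ((n^3)^(-4))) / (k^4)) / ((k^2)^4)    [power of a power]
= (((k^12 / n^16) · ((n^3)^(-4))) / (k^4)) / ((k^2)^4)    [power of a power]
= (((k^12 / n^16) · n^(-12)) / (k^4)) / ((k^2)^4)    [power of a power]
= (((k^12 / n^16) · n^(-12)) / k^4) / k^8    [power of a power]
= n^(-28)    [quotient of powers; product of powers]

n^(-28)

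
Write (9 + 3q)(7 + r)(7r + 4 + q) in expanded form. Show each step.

(9 + 3q)(7 + r)(7r + 4 + q)
= (63 + 9r + 21q + 3qr)(7r + 4 + q)    [distributive law]
= 441r + 252 + 63q + 63r^2 + 36r + 9qr + 147qr + 84q + 21q^2 + 21qr^2 + 12qr + 3q^2r    [distributive law]
= 477r + 252 + 147q + 63r^2 + 168qr + 21q^2 + 21qr^2 + 3q^2r    [combine like terms]

477r + 252 + 147q + 63r^2 + 168qr + 21q^2 + 21qr^2 + 3q^2r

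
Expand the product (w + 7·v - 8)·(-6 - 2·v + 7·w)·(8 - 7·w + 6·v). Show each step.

(w + 7·v - 8)·(-6 - 2·v + 7·w)·(8 - 7·w + 6·v)
= (-6·w - 2·v·w + 7·w^2 - 42·v - 14·v^2 + 49·v·w + 48 + 16·v - 56·w)·(8 - 7·w + 6·v)    [distributive law]
= (-62·w + 47·v·w + 7·w^2 - 26·v - 14·v^2 + 48)·(8 - 7·w + 6·v)    [combine like terms]
= -496·w + 434·w^2 - 372·v·w + 376·v·w - 329·v·w^2 + 282·v^2·w + 56·w^2 - 49·w^3 + 42·v·w^2 - 208·v + 182·v·w - 156·v^2 - 112·v^2 + 98·v^2·w - 84·v^3 + 384 - 336·w + 288·v    [distributive law]
= -832·w + 490·w^2 + 186·v·w - 287·v·w^2 + 380·v^2·w - 49·w^3 + 80·v - 268·v^2 - 84·v^3 + 384    [combine like terms]

-832·w + 490·w^2 + 186·v·w - 287·v·w^2 + 380·v^2·w - 49·w^3 + 80·v - 268·v^2 - 84·v^3 + 384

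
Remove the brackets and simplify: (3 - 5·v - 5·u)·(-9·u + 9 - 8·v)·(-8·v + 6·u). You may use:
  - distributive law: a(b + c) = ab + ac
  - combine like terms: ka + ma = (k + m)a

162·u·v - 432·u² - 216·v + 162·u + 552·v² - 440·u·v² + 150·u²·v - 320·v³ + 270·u³

(3 - 5·v - 5·u)·(-9·u + 9 - 8·v)·(-8·v + 6·u)
= (-27·u + 27 - 24·v + 45·u·v - 45·v + 40·v² + 45·u² - 45·u + 40·u·v)·(-8·v + 6·u)    [distributive law]
= (-72·u + 27 - 69·v + 85·u·v + 40·v² + 45·u²)·(-8·v + 6·u)    [combine like terms]
= 576·u·v - 432·u² - 216·v + 162·u + 552·v² - 414·u·v - 680·u·v² + 510·u²·v - 320·v³ + 240·u·v² - 360·u²·v + 270·u³    [distributive law]
= 162·u·v - 432·u² - 216·v + 162·u + 552·v² - 440·u·v² + 150·u²·v - 320·v³ + 270·u³    [combine like terms]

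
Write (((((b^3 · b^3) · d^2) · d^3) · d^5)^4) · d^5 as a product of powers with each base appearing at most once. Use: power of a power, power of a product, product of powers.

b^24d^45

(((((b^3 · b^3) · d^2) · d^3) · d^5)^4) · d^5
= (((((b^3 · b^3) · d^2) · d^3)^4) · ((d^5)^4)) · d^5    [power of a product]
= (((((b^3 · b^3) · d^2)^4) · ((d^3)^4)) · ((d^5)^4)) · d^5    [power of a product]
= (((((b^3 · b^3)^4) · ((d^2)^4)) · ((d^3)^4)) · ((d^5)^4)) · d^5    [power of a product]
= ((((((b^3)^4) · ((b^3)^4)) · ((d^2)^4)) · ((d^3)^4)) · ((d^5)^4)) · d^5    [power of a product]
= ((((b^12 · ((b^3)^4)) · ((d^2)^4)) · ((d^3)^4)) · ((d^5)^4)) · d^5    [power of a power]
= ((((b^12 · b^12) · ((d^2)^4)) · ((d^3)^4)) · ((d^5)^4)) · d^5    [power of a power]
= (((b^24 · ((d^2)^4)) · ((d^3)^4)) · ((d^5)^4)) · d^5    [product of powers]
= (((b^24 · d^8) · ((d^3)^4)) · ((d^5)^4)) · d^5    [power of a power]
= (((b^24 · d^8) · d^12) · ((d^5)^4)) · d^5    [power of a power]
= (((b^24 · d^8) · d^12) · d^20) · d^5    [power of a power]
= b^24d^45    [product of powers]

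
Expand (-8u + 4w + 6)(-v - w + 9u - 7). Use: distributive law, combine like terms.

(-8u + 4w + 6)(-v - w + 9u - 7)
= 8uv + 8uw - 72u² + 56u - 4vw - 4w² + 36uw - 28w - 6v - 6w + 54u - 42    [distributive law]
= 8uv + 44uw - 72u² + 110u - 4vw - 4w² - 34w - 6v - 42    [combine like terms]

8uv + 44uw - 72u² + 110u - 4vw - 4w² - 34w - 6v - 42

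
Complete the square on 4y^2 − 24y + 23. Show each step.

4(y − 3)^2 − 13

4y^2 − 24y + 23
= 4(y^2 − 6y) + 23    [factor out 4 from the y-terms]
= 4(y^2 − 6y + 9 − 9) + 23    [add and subtract 9 inside the bracket]
= 4(y − 3)^2 − 36 + 23    [perfect-square identity]
= 4(y − 3)^2 − 13    [combine constants]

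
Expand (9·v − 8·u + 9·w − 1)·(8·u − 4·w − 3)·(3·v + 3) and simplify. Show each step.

(9·v − 8·u + 9·w − 1)·(8·u − 4·w − 3)·(3·v + 3)
= (72·u·v − 36·v·w − 27·v − 64·u^2 + 32·u·w + 24·u + 72·u·w − 36·w^2 − 27·w − 8·u + 4·w + 3)·(3·v + 3)    [distributive law]
= (72·u·v − 36·v·w − 27·v − 64·u^2 + 104·u·w + 16·u − 36·w^2 − 23·w + 3)·(3·v + 3)    [combine like terms]
= 216·u·v^2 + 216·u·v − 108·v^2·w − 108·v·w − 81·v^2 − 81·v − 192·u^2·v − 192·u^2 + 312·u·v·w + 312·u·w + 48·u·v + 48·u − 108·v·w^2 − 108·w^2 − 69·v·w − 69·w + 9·v + 9    [distributive law]
= 216·u·v^2 + 264·u·v − 108·v^2·w − 177·v·w − 81·v^2 − 72·v − 192·u^2·v − 192·u^2 + 312·u·v·w + 312·u·w + 48·u − 108·v·w^2 − 108·w^2 − 69·w + 9    [combine like terms]

216·u·v^2 + 264·u·v − 108·v^2·w − 177·v·w − 81·v^2 − 72·v − 192·u^2·v − 192·u^2 + 312·u·v·w + 312·u·w + 48·u − 108·v·w^2 − 108·w^2 − 69·w + 9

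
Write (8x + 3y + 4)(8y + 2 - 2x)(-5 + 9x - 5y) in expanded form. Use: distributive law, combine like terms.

12xy + 602x^2y - 74xy^2 + 32x + 152x^2 - 144x^3 - 310y^2 - 120y^3 - 230y - 40

(8x + 3y + 4)(8y + 2 - 2x)(-5 + 9x - 5y)
= (64xy + 16x - 16x^2 + 24y^2 + 6y - 6xy + 32y + 8 - 8x)(-5 + 9x - 5y)    [distributive law]
= (58xy + 8x - 16x^2 + 24y^2 + 38y + 8)(-5 + 9x - 5y)    [combine like terms]
= -290xy + 522x^2y - 290xy^2 - 40x + 72x^2 - 40xy + 80x^2 - 144x^3 + 80x^2y - 120y^2 + 216xy^2 - 120y^3 - 190y + 342xy - 190y^2 - 40 + 72x - 40y    [distributive law]
= 12xy + 602x^2y - 74xy^2 + 32x + 152x^2 - 144x^3 - 310y^2 - 120y^3 - 230y - 40    [combine like terms]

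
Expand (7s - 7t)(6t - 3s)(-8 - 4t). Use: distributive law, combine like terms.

(7s - 7t)(6t - 3s)(-8 - 4t)
= (42st - 21s^2 - 42t^2 + 21st)(-8 - 4t)    [distributive law]
= (63st - 21s^2 - 42t^2)(-8 - 4t)    [combine like terms]
= -504st - 252st^2 + 168s^2 + 84s^2t + 336t^2 + 168t^3    [distributive law]

-504st - 252st^2 + 168s^2 + 84s^2t + 336t^2 + 168t^3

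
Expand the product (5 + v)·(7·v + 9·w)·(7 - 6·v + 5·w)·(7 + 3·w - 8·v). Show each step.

1715·v - 2009·v·w - 3087·v^2 - 360·v^2·w + 994·v^3 - 1581·v·w^2 + 2205·w + 2520·w^2 + 675·w^3 + 26·v^3·w + 336·v^4 - 417·v^2·w^2 + 135·v·w^3

(5 + v)·(7·v + 9·w)·(7 - 6·v + 5·w)·(7 + 3·w - 8·v)
= (35·v + 45·w + 7·v^2 + 9·v·w)·(7 - 6·v + 5·w)·(7 + 3·w - 8·v)    [distributive law]
= (245·v - 210·v^2 + 175·v·w + 315·w - 270·v·w + 225·w^2 + 49·v^2 - 42·v^3 + 35·v^2·w + 63·v·w - 54·v^2·w + 45·v·w^2)·(7 + 3·w - 8·v)    [distributive law]
= (245·v - 161·v^2 - 32·v·w + 315·w + 225·w^2 - 42·v^3 - 19·v^2·w + 45·v·w^2)·(7 + 3·w - 8·v)    [combine like terms]
= 1715·v + 735·v·w - 1960·v^2 - 1127·v^2 - 483·v^2·w + 1288·v^3 - 224·v·w - 96·v·w^2 + 256·v^2·w + 2205·w + 945·w^2 - 2520·v·w + 1575·w^2 + 675·w^3 - 1800·v·w^2 - 294·v^3 - 126·v^3·w + 336·v^4 - 133·v^2·w - 57·v^2·w^2 + 152·v^3·w + 315·v·w^2 + 135·v·w^3 - 360·v^2·w^2    [distributive law]
= 1715·v - 2009·v·w - 3087·v^2 - 360·v^2·w + 994·v^3 - 1581·v·w^2 + 2205·w + 2520·w^2 + 675·w^3 + 26·v^3·w + 336·v^4 - 417·v^2·w^2 + 135·v·w^3    [combine like terms]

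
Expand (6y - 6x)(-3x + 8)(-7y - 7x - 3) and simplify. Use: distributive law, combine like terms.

(6y - 6x)(-3x + 8)(-7y - 7x - 3)
= (-18xy + 48y + 18x^2 - 48x)(-7y - 7x - 3)    [distributive law]
= 126xy^2 + 126x^2y + 54xy - 336y^2 - 336xy - 144y - 126x^2y - 126x^3 - 54x^2 + 336xy + 336x^2 + 144x    [distributive law]
= 126xy^2 + 54xy - 336y^2 - 144y - 126x^3 + 282x^2 + 144x    [combine like terms]

126xy^2 + 54xy - 336y^2 - 144y - 126x^3 + 282x^2 + 144x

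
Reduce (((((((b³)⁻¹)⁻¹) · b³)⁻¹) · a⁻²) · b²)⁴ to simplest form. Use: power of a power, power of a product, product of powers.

(((((((b³)⁻¹)⁻¹) · b³)⁻¹) · a⁻²) · b²)⁴
= (((((((b³)⁻¹)⁻¹) · b³)⁻¹) · a⁻²)⁴) · ((b²)⁴)    [power of a product]
= (((((((b³)⁻¹)⁻¹) · b³)⁻¹)⁴) · ((a⁻²)⁴)) · ((b²)⁴)    [power of a product]
= ((((((b³)⁻¹)⁻¹) · b³)⁻⁴) · ((a⁻²)⁴)) · ((b²)⁴)    [power of a power]
= ((((((b³)⁻¹)⁻¹)⁻⁴) · ((b³)⁻⁴)) · ((a⁻²)⁴)) · ((b²)⁴)    [power of a product]
= (((((b³)⁻¹)⁴) · ((b³)⁻⁴)) · ((a⁻²)⁴)) · ((b²)⁴)    [power of a power]
= ((((b³)⁻⁴) · ((b³)⁻⁴)) · ((a⁻²)⁴)) · ((b²)⁴)    [power of a power]
= ((b⁻¹² · ((b³)⁻⁴)) · ((a⁻²)⁴)) · ((b²)⁴)    [power of a power]
= ((b⁻¹² · b⁻¹²) · ((a⁻²)⁴)) · ((b²)⁴)    [power of a power]
= (b⁻²⁴ · ((a⁻²)⁴)) · ((b²)⁴)    [product of powers]
= (b⁻²⁴ · a⁻⁸) · ((b²)⁴)    [power of a power]
= (b⁻²⁴ · a⁻⁸) · b⁸    [power of a power]
= a⁻⁸b⁻¹⁶    [product of powers]

a⁻⁸b⁻¹⁶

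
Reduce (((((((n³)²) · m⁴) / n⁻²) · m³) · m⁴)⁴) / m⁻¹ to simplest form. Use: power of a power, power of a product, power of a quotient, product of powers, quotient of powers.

m⁴⁵·n³²

(((((((n³)²) · m⁴) / n⁻²) · m³) · m⁴)⁴) / m⁻¹
= (((((((n³)²) · m⁴) / n⁻²) · m³)⁴) · ((m⁴)⁴)) / m⁻¹    [power of a product]
= (((((((n³)²) · m⁴) / n⁻²)⁴) · ((m³)⁴)) · ((m⁴)⁴)) / m⁻¹    [power of a product]
= (((((((n³)²) · m⁴)⁴) / ((n⁻²)⁴)) · ((m³)⁴)) · ((m⁴)⁴)) / m⁻¹    [power of a quotient]
= (((((((n³)²)⁴) · ((m⁴)⁴)) / ((n⁻²)⁴)) · ((m³)⁴)) · ((m⁴)⁴)) / m⁻¹    [power of a product]
= ((((((n³)⁸) · ((m⁴)⁴)) / ((n⁻²)⁴)) · ((m³)⁴)) · ((m⁴)⁴)) / m⁻¹    [power of a power]
= ((((n²⁴ · ((m⁴)⁴)) / ((n⁻²)⁴)) · ((m³)⁴)) · ((m⁴)⁴)) / m⁻¹    [power of a power]
= ((((n²⁴ · m¹⁶) / ((n⁻²)⁴)) · ((m³)⁴)) · ((m⁴)⁴)) / m⁻¹    [power of a power]
= ((((n²⁴ · m¹⁶) / n⁻⁸) · ((m³)⁴)) · ((m⁴)⁴)) / m⁻¹    [power of a power]
= ((((n²⁴ · m¹⁶) / n⁻⁸) · m¹²) · ((m⁴)⁴)) / m⁻¹    [power of a power]
= ((((n²⁴ · m¹⁶) / n⁻⁸) · m¹²) · m¹⁶) / m⁻¹    [power of a power]
= m⁴⁵·n³²    [quotient of powers; product of powers]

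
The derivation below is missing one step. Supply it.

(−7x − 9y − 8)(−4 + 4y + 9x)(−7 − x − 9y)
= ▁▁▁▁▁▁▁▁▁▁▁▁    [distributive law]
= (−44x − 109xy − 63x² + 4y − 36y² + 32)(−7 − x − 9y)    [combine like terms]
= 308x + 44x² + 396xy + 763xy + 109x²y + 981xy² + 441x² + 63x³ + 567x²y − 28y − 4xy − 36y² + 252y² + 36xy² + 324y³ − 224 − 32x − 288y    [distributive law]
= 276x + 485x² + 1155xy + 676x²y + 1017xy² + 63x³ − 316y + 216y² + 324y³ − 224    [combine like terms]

After distributive law, the bracketed line is:

(28x − 28xy − 63x² + 36y − 36y² − 81xy + 32 − 32y − 72x)(−7 − x − 9y)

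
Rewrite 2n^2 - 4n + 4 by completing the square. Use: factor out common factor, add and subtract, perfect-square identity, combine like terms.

2n^2 - 4n + 4
= 2(n^2 - 2n) + 4    [factor out 2 from the n-terms]
= 2(n^2 - 2n + 1 - 1) + 4    [add and subtract 1 inside the bracket]
= 2(n - 1)^2 - 2 + 4    [perfect-square identity]
= 2(n - 1)^2 + 2    [combine constants]

2(n - 1)^2 + 2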